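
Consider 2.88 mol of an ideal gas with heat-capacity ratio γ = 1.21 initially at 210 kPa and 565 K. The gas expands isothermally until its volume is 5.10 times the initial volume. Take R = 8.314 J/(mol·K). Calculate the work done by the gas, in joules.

22000 J

V₁ = nRT₁/P₁ = 2.88×8.314×565/210 = 64.4 L.
Isothermal: T stays 565 K; PV = const ⇒ V₂ = 329 L, P₂ = 41.2 kPa.
W = nRT ln(V₂/V₁) = 2.88×8.314×565×ln(5.10) = 22000 J.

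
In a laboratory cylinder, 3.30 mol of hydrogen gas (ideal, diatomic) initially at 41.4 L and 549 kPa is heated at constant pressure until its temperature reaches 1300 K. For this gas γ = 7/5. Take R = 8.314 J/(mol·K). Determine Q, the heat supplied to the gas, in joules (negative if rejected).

45300 J

T₁ = P₁V₁/(nR) = 549×41.4/(3.30×8.314) = 828 K.
Isobaric: P stays 549 kPa; V/T = const ⇒ T₂ = 1300 K, V₂ = 65.0 L.
W = PΔV = 549×(65.0−41.4) kPa·L = 12900 J.
ΔU = nCvΔT = 3.30×20.8×(1300−828) = 32300 J.
Q = ΔU + W = nCpΔT = 45300 J.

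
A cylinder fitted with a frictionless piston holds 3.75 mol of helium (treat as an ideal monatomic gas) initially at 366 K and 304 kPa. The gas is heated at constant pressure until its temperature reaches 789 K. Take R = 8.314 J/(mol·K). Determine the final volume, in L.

80.9 L

V₁ = nRT₁/P₁ = 3.75×8.314×366/304 = 37.5 L.
Isobaric: P stays 304 kPa; V/T = const ⇒ T₂ = 789 K, V₂ = 80.9 L.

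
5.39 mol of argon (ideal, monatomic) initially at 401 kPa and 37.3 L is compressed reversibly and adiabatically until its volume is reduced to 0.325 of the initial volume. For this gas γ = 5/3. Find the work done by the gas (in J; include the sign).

-25000 J

T₁ = P₁V₁/(nR) = 401×37.3/(5.39×8.314) = 334 K.
Adiabatic: TV^(γ−1) = const ⇒ T₂ = 334×(3.08)^0.667 = 706 K; PV^γ = const ⇒ P₂ = 2610 kPa.
ΔU = nCvΔT = 5.39×12.5×(706−334) = 25000 J.
Q = 0 for an adiabatic process, so W = −ΔU = -25000 J.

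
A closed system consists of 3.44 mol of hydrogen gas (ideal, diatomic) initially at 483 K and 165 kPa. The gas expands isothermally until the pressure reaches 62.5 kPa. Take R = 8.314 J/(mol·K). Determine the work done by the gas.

13400 J

V₁ = nRT₁/P₁ = 3.44×8.314×483/165 = 83.7 L.
Isothermal: T stays 483 K; PV = const ⇒ V₂ = 221 L, P₂ = 62.5 kPa.
W = nRT ln(V₂/V₁) = 3.44×8.314×483×ln(2.64) = 13400 J.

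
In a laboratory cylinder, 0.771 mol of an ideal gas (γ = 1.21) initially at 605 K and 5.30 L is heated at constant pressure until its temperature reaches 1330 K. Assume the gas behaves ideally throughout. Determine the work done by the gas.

4650 J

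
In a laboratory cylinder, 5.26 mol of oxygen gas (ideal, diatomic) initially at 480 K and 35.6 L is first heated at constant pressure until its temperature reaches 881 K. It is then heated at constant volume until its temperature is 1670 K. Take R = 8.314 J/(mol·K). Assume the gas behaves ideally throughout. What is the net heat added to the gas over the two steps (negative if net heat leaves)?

148000 J

P₁ = nRT₁/V₁ = 5.26×8.314×480/35.6 = 590 kPa.
Step 1 — Isobaric: P stays 590 kPa; V/T = const ⇒ T₂ = 881 K, V₂ = 65.3 L.
W = PΔV = 590×(65.3−35.6) kPa·L = 17500 J.
ΔU = nCvΔT = 5.26×20.8×(881−480) = 43800 J.
Q = ΔU + W = nCpΔT = 61400 J.
State after step 1: P = 590 kPa, V = 65.3 L, T = 881 K.
Step 2 — Isochoric: V stays 65.3 L; P/T = const ⇒ T₂ = 1670 K, P₂ = 1120 kPa.
W = 0 (no volume change).
ΔU = nCvΔT = 5.26×20.8×(1670−881) = 86300 J.
Q = ΔU = 86300 J.
Net over both steps: W = 17500 J, Q = 148000 J, ΔU = 130000 J.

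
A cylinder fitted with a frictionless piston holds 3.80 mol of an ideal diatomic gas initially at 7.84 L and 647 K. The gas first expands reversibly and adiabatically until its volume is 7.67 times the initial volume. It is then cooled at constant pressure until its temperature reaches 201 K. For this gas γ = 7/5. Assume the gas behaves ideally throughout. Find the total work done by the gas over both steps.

P₁ = nRT₁/V₁ = 3.80×8.314×647/7.84 = 2610 kPa.
Step 1 — Adiabatic: TV^(γ−1) = const ⇒ T₂ = 647×(0.130)^0.400 = 286 K; PV^γ = const ⇒ P₂ = 150 kPa.
ΔU = nCvΔT = 3.80×20.8×(286−647) = -28500 J.
Q = 0 for an adiabatic process, so W = −ΔU = 28500 J.
State after step 1: P = 150 kPa, V = 60.1 L, T = 286 K.
Step 2 — Isobaric: P stays 150 kPa; V/T = const ⇒ T₂ = 201 K, V₂ = 42.2 L.
W = PΔV = 150×(42.2−60.1) kPa·L = -2700 J.
ΔU = nCvΔT = 3.80×20.8×(201−286) = -6750 J.
Q = ΔU + W = nCpΔT = -9440 J.
Net over both steps: W = 25800 J, Q = -9440 J, ΔU = -35200 J.

25800 J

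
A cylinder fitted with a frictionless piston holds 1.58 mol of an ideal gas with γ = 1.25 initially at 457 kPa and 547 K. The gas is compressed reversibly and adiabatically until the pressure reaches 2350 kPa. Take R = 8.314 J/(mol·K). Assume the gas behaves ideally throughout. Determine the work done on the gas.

V₁ = nRT₁/P₁ = 1.58×8.314×547/457 = 15.7 L.
Adiabatic: T₂/T₁ = (P₂/P₁)^((γ−1)/γ) ⇒ T₂ = 547×(5.14)^0.200 = 759 K; V₂ = 4.24 L.
ΔU = nCvΔT = 1.58×33.3×(759−547) = 11100 J.
Q = 0 for an adiabatic process, so W = −ΔU = -11100 J.
Work done on the gas = −W_by = 11100 J.

11100 J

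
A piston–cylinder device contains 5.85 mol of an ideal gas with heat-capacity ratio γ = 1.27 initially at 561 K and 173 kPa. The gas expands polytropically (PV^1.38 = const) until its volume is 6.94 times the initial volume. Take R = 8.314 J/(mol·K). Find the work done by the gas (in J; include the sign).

37400 J

V₁ = nRT₁/P₁ = 5.85×8.314×561/173 = 158 L.
Polytropic n=1.38: T₂ = T₁(V₁/V₂)^(n−1) = 561×(0.144)^0.38 = 269 K; P₂ = P₁(V₁/V₂)^n = 11.9 kPa.
W = (P₁V₁−P₂V₂)/(n−1) = (173×158−11.9×1090)/0.38 = 37400 J.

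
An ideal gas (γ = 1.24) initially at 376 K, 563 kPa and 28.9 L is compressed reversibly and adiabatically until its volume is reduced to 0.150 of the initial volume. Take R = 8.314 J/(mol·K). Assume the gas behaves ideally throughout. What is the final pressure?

5920 kPa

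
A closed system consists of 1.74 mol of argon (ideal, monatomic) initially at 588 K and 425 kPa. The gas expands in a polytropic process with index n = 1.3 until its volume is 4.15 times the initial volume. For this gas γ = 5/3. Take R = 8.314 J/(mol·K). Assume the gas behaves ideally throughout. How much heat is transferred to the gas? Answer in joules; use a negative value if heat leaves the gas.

5420 J

V₁ = nRT₁/P₁ = 1.74×8.314×588/425 = 20.0 L.
Polytropic n=1.3: T₂ = T₁(V₁/V₂)^(n−1) = 588×(0.241)^0.30 = 384 K; P₂ = P₁(V₁/V₂)^n = 66.8 kPa.
W = (P₁V₁−P₂V₂)/(n−1) = (425×20.0−66.8×83.1)/0.30 = 9850 J.
ΔU = nCvΔT = 1.74×12.5×(384−588) = -4430 J.
Q = ΔU + W = 5420 J.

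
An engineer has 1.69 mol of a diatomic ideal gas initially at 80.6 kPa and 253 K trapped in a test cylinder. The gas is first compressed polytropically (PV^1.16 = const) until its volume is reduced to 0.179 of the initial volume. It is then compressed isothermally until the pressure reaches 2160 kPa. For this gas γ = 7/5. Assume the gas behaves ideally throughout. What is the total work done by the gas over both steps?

-13100 J

V₁ = nRT₁/P₁ = 1.69×8.314×253/80.6 = 44.1 L.
Step 1 — Polytropic n=1.16: T₂ = T₁(V₁/V₂)^(n−1) = 253×(5.59)^0.16 = 333 K; P₂ = P₁(V₁/V₂)^n = 593 kPa.
W = (P₁V₁−P₂V₂)/(n−1) = (80.6×44.1−593×7.89)/0.16 = -7040 J.
ΔU = nCvΔT = 1.69×20.8×(333−253) = 2820 J.
Q = ΔU + W = -4220 J.
State after step 1: P = 593 kPa, V = 7.89 L, T = 333 K.
Step 2 — Isothermal: T stays 333 K; PV = const ⇒ V₂ = 2.17 L, P₂ = 2160 kPa.
ΔU = 0 (ideal gas, T constant).
W = nRT ln(V₂/V₁) = 1.69×8.314×333×ln(0.275) = -6050 J.
Q = ΔU + W = -6050 J.
Net over both steps: W = -13100 J, Q = -10300 J, ΔU = 2820 J.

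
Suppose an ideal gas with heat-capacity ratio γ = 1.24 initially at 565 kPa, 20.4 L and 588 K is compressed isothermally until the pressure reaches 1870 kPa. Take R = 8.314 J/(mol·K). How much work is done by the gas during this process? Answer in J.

n = P₁V₁/(RT₁) = 565×20.4/(8.314×588) = 2.36 mol.
Isothermal: T stays 588 K; PV = const ⇒ V₂ = 6.16 L, P₂ = 1870 kPa.
W = nRT ln(V₂/V₁) = 2.36×8.314×588×ln(0.302) = -13800 J.

-13800 J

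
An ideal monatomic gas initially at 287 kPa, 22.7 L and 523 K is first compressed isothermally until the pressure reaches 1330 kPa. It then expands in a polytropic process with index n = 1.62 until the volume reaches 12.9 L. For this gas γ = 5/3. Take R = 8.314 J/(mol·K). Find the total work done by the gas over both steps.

n = P₁V₁/(RT₁) = 287×22.7/(8.314×523) = 1.50 mol.
Step 1 — Isothermal: T stays 523 K; PV = const ⇒ V₂ = 4.90 L, P₂ = 1330 kPa.
ΔU = 0 (ideal gas, T constant).
W = nRT ln(V₂/V₁) = 1.50×8.314×523×ln(0.216) = -9990 J.
Q = ΔU + W = -9990 J.
State after step 1: P = 1330 kPa, V = 4.90 L, T = 523 K.
Step 2 — Polytropic n=1.62: T₂ = T₁(V₁/V₂)^(n−1) = 523×(0.380)^0.62 = 287 K; P₂ = P₁(V₁/V₂)^n = 277 kPa.
W = (P₁V₁−P₂V₂)/(n−1) = (1330×4.90−277×12.9)/0.62 = 4740 J.
ΔU = nCvΔT = 1.50×12.5×(287−523) = -4410 J.
Q = ΔU + W = 332 J.
Net over both steps: W = -5250 J, Q = -9660 J, ΔU = -4410 J.

-5250 J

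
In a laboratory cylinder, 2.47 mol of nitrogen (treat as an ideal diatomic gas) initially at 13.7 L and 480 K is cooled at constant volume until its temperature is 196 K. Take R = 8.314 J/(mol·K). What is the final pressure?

294 kPa

P₁ = nRT₁/V₁ = 2.47×8.314×480/13.7 = 719 kPa.
Isochoric: V stays 13.7 L; P/T = const ⇒ T₂ = 196 K, P₂ = 294 kPa.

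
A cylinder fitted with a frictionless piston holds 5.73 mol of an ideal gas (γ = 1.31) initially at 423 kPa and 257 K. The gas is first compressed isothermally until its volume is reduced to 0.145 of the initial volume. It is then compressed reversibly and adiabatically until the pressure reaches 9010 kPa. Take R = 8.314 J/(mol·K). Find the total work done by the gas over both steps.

V₁ = nRT₁/P₁ = 5.73×8.314×257/423 = 28.9 L.
Step 1 — Isothermal: T stays 257 K; PV = const ⇒ V₂ = 4.20 L, P₂ = 2920 kPa.
ΔU = 0 (ideal gas, T constant).
W = nRT ln(V₂/V₁) = 5.73×8.314×257×ln(0.145) = -23600 J.
Q = ΔU + W = -23600 J.
State after step 1: P = 2920 kPa, V = 4.20 L, T = 257 K.
Step 2 — Adiabatic: T₂/T₁ = (P₂/P₁)^((γ−1)/γ) ⇒ T₂ = 257×(3.09)^0.237 = 336 K; V₂ = 1.77 L.
ΔU = nCvΔT = 5.73×26.8×(336−257) = 12100 J.
Q = 0 for an adiabatic process, so W = −ΔU = -12100 J.
Net over both steps: W = -35700 J, Q = -23600 J, ΔU = 12100 J.

-35700 J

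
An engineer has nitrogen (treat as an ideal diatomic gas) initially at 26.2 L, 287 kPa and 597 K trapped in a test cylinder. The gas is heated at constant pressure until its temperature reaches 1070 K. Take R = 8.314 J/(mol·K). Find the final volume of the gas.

Isobaric: P stays 287 kPa; V/T = const ⇒ T₂ = 1070 K, V₂ = 47.0 L.

47.0 L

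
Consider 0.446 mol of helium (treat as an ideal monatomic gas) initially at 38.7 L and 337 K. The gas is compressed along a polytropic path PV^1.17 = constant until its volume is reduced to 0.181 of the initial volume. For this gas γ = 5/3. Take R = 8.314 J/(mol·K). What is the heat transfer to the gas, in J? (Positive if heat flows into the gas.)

-1850 J

P₁ = nRT₁/V₁ = 0.446×8.314×337/38.7 = 32.3 kPa.
Polytropic n=1.17: T₂ = T₁(V₁/V₂)^(n−1) = 337×(5.52)^0.17 = 451 K; P₂ = P₁(V₁/V₂)^n = 239 kPa.
W = (P₁V₁−P₂V₂)/(n−1) = (32.3×38.7−239×7.00)/0.17 = -2480 J.
ΔU = nCvΔT = 0.446×12.5×(451−337) = 632 J.
Q = ΔU + W = -1850 J.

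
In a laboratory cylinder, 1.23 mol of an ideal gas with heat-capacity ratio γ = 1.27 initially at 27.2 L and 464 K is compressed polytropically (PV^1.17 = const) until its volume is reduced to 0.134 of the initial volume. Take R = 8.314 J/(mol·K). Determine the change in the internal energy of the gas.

P₁ = nRT₁/V₁ = 1.23×8.314×464/27.2 = 174 kPa.
Polytropic n=1.17: T₂ = T₁(V₁/V₂)^(n−1) = 464×(7.46)^0.17 = 653 K; P₂ = P₁(V₁/V₂)^n = 1830 kPa.
For an ideal gas ΔU = nCvΔT with Cv = R/(γ−1) = 30.8 J/(mol·K).
ΔU = 1.23×30.8×(653−464) = 7160 J.

7160 J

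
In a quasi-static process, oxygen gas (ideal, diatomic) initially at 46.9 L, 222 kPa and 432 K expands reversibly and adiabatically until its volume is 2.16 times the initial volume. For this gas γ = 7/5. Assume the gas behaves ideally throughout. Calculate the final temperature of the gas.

317 K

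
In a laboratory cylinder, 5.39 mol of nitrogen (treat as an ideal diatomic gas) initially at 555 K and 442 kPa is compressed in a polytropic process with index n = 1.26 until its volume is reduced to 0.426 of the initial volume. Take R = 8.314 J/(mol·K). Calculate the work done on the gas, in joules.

V₁ = nRT₁/P₁ = 5.39×8.314×555/442 = 56.3 L.
Polytropic n=1.26: T₂ = T₁(V₁/V₂)^(n−1) = 555×(2.35)^0.26 = 693 K; P₂ = P₁(V₁/V₂)^n = 1300 kPa.
W = (P₁V₁−P₂V₂)/(n−1) = (442×56.3−1300×24.0)/0.26 = -23800 J.
Work done on the gas = −W_by = 23800 J.

23800 J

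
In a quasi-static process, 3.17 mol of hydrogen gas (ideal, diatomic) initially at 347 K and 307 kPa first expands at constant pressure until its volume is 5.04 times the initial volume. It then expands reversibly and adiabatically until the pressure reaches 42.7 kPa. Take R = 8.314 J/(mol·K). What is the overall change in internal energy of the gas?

V₁ = nRT₁/P₁ = 3.17×8.314×347/307 = 29.8 L.
Step 1 — Isobaric: P stays 307 kPa; V/T = const ⇒ T₂ = 1750 K, V₂ = 150 L.
W = PΔV = 307×(150−29.8) kPa·L = 36900 J.
ΔU = nCvΔT = 3.17×20.8×(1750−347) = 92400 J.
Q = ΔU + W = nCpΔT = 129000 J.
State after step 1: P = 307 kPa, V = 150 L, T = 1750 K.
Step 2 — Adiabatic: T₂/T₁ = (P₂/P₁)^((γ−1)/γ) ⇒ T₂ = 1750×(0.139)^0.286 = 995 K; V₂ = 614 L.
ΔU = nCvΔT = 3.17×20.8×(995−1750) = -49600 J.
Q = 0 for an adiabatic process, so W = −ΔU = 49600 J.
Net over both steps: W = 86600 J, Q = 129000 J, ΔU = 42700 J.

42700 J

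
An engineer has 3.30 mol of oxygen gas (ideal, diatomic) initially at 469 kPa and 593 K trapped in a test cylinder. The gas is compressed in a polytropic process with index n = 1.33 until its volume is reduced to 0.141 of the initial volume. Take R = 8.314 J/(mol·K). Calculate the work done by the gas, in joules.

V₁ = nRT₁/P₁ = 3.30×8.314×593/469 = 34.7 L.
Polytropic n=1.33: T₂ = T₁(V₁/V₂)^(n−1) = 593×(7.09)^0.33 = 1130 K; P₂ = P₁(V₁/V₂)^n = 6350 kPa.
W = (P₁V₁−P₂V₂)/(n−1) = (469×34.7−6350×4.89)/0.33 = -44800 J.

-44800 J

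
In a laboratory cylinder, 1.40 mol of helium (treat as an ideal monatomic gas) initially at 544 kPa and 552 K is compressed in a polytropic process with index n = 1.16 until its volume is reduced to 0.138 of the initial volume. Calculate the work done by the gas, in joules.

V₁ = nRT₁/P₁ = 1.40×8.314×552/544 = 11.8 L.
Polytropic n=1.16: T₂ = T₁(V₁/V₂)^(n−1) = 552×(7.25)^0.16 = 758 K; P₂ = P₁(V₁/V₂)^n = 5410 kPa.
W = (P₁V₁−P₂V₂)/(n−1) = (544×11.8−5410×1.63)/0.16 = -15000 J.

-15000 J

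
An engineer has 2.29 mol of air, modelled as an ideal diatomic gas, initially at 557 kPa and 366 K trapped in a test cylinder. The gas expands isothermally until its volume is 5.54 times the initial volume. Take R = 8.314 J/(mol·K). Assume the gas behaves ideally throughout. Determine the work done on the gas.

-11900 J

V₁ = nRT₁/P₁ = 2.29×8.314×366/557 = 12.5 L.
Isothermal: T stays 366 K; PV = const ⇒ V₂ = 69.3 L, P₂ = 101 kPa.
W = nRT ln(V₂/V₁) = 2.29×8.314×366×ln(5.54) = 11900 J.
Work done on the gas = −W_by = -11900 J.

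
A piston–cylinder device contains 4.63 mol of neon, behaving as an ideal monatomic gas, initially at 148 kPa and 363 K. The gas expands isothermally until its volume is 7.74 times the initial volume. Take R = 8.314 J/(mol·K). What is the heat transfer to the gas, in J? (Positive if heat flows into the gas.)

28600 J

V₁ = nRT₁/P₁ = 4.63×8.314×363/148 = 94.4 L.
Isothermal: T stays 363 K; PV = const ⇒ V₂ = 731 L, P₂ = 19.1 kPa.
ΔU = 0 (ideal gas, T constant).
W = nRT ln(V₂/V₁) = 4.63×8.314×363×ln(7.74) = 28600 J.
Q = ΔU + W = 28600 J.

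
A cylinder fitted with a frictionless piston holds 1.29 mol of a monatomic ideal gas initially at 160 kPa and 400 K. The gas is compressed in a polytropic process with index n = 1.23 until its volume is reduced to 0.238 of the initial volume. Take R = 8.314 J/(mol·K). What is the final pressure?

V₁ = nRT₁/P₁ = 1.29×8.314×400/160 = 26.8 L.
Polytropic n=1.23: T₂ = T₁(V₁/V₂)^(n−1) = 400×(4.20)^0.23 = 556 K; P₂ = P₁(V₁/V₂)^n = 935 kPa.

935 kPa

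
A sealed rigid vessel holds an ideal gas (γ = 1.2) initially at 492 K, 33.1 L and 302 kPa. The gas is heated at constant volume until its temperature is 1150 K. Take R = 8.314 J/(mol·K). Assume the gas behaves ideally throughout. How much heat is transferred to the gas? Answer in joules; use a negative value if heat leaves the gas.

66800 J

n = P₁V₁/(RT₁) = 302×33.1/(8.314×492) = 2.44 mol.
Isochoric: V stays 33.1 L; P/T = const ⇒ T₂ = 1150 K, P₂ = 706 kPa.
W = 0 (no volume change).
ΔU = nCvΔT = 2.44×41.6×(1150−492) = 66800 J.
Q = ΔU = 66800 J.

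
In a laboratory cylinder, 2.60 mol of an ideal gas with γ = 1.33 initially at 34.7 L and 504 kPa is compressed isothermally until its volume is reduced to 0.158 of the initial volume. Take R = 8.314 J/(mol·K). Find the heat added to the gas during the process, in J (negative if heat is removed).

-32300 J

T₁ = P₁V₁/(nR) = 504×34.7/(2.60×8.314) = 809 K.
Isothermal: T stays 809 K; PV = const ⇒ V₂ = 5.48 L, P₂ = 3190 kPa.
ΔU = 0 (ideal gas, T constant).
W = nRT ln(V₂/V₁) = 2.60×8.314×809×ln(0.158) = -32300 J.
Q = ΔU + W = -32300 J.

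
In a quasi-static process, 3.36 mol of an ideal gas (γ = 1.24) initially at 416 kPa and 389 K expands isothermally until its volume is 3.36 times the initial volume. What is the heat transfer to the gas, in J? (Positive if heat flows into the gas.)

13200 J

V₁ = nRT₁/P₁ = 3.36×8.314×389/416 = 26.1 L.
Isothermal: T stays 389 K; PV = const ⇒ V₂ = 87.8 L, P₂ = 124 kPa.
ΔU = 0 (ideal gas, T constant).
W = nRT ln(V₂/V₁) = 3.36×8.314×389×ln(3.36) = 13200 J.
Q = ΔU + W = 13200 J.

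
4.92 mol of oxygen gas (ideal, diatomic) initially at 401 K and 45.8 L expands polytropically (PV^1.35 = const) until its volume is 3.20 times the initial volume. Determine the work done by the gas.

15700 J

P₁ = nRT₁/V₁ = 4.92×8.314×401/45.8 = 358 kPa.
Polytropic n=1.35: T₂ = T₁(V₁/V₂)^(n−1) = 401×(0.312)^0.35 = 267 K; P₂ = P₁(V₁/V₂)^n = 74.5 kPa.
W = (P₁V₁−P₂V₂)/(n−1) = (358×45.8−74.5×147)/0.35 = 15700 J.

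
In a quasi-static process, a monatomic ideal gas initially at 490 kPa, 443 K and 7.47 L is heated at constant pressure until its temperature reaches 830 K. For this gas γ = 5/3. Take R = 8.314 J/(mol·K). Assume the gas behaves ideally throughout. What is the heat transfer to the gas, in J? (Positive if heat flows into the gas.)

7990 J

n = P₁V₁/(RT₁) = 490×7.47/(8.314×443) = 0.994 mol.
Isobaric: P stays 490 kPa; V/T = const ⇒ T₂ = 830 K, V₂ = 14.0 L.
W = PΔV = 490×(14.0−7.47) kPa·L = 3200 J.
ΔU = nCvΔT = 0.994×12.5×(830−443) = 4800 J.
Q = ΔU + W = nCpΔT = 7990 J.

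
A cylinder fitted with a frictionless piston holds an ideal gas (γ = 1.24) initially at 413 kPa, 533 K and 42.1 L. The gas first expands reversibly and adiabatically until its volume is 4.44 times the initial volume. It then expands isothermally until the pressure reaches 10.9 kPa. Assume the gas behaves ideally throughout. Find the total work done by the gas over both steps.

n = P₁V₁/(RT₁) = 413×42.1/(8.314×533) = 3.92 mol.
Step 1 — Adiabatic: TV^(γ−1) = const ⇒ T₂ = 533×(0.225)^0.240 = 373 K; PV^γ = const ⇒ P₂ = 65.0 kPa.
ΔU = nCvΔT = 3.92×34.6×(373−533) = -21800 J.
Q = 0 for an adiabatic process, so W = −ΔU = 21800 J.
State after step 1: P = 65.0 kPa, V = 187 L, T = 373 K.
Step 2 — Isothermal: T stays 373 K; PV = const ⇒ V₂ = 1120 L, P₂ = 10.9 kPa.
ΔU = 0 (ideal gas, T constant).
W = nRT ln(V₂/V₁) = 3.92×8.314×373×ln(5.97) = 21700 J.
Q = ΔU + W = 21700 J.
Net over both steps: W = 43500 J, Q = 21700 J, ΔU = -21800 J.

43500 J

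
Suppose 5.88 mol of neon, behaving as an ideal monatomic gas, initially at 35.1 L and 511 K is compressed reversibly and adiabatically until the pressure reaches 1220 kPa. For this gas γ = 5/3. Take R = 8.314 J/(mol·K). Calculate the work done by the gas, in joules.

-9010 J

P₁ = nRT₁/V₁ = 5.88×8.314×511/35.1 = 712 kPa.
Adiabatic: T₂/T₁ = (P₂/P₁)^((γ−1)/γ) ⇒ T₂ = 511×(1.71)^0.400 = 634 K; V₂ = 25.4 L.
ΔU = nCvΔT = 5.88×12.5×(634−511) = 9010 J.
Q = 0 for an adiabatic process, so W = −ΔU = -9010 J.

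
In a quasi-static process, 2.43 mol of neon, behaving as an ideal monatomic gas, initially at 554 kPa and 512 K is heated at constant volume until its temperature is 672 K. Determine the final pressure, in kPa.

727 kPa

V₁ = nRT₁/P₁ = 2.43×8.314×512/554 = 18.7 L.
Isochoric: V stays 18.7 L; P/T = const ⇒ T₂ = 672 K, P₂ = 727 kPa.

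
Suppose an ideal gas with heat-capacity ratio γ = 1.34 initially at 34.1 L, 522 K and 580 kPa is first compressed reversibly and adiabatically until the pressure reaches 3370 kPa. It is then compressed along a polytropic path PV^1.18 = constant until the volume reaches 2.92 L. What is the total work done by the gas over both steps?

n = P₁V₁/(RT₁) = 580×34.1/(8.314×522) = 4.56 mol.
Step 1 — Adiabatic: T₂/T₁ = (P₂/P₁)^((γ−1)/γ) ⇒ T₂ = 522×(5.81)^0.254 = 816 K; V₂ = 9.17 L.
ΔU = nCvΔT = 4.56×24.5×(816−522) = 32700 J.
Q = 0 for an adiabatic process, so W = −ΔU = -32700 J.
State after step 1: P = 3370 kPa, V = 9.17 L, T = 816 K.
Step 2 — Polytropic n=1.18: T₂ = T₁(V₁/V₂)^(n−1) = 816×(3.14)^0.18 = 1000 K; P₂ = P₁(V₁/V₂)^n = 13000 kPa.
W = (P₁V₁−P₂V₂)/(n−1) = (3370×9.17−13000×2.92)/0.18 = -39300 J.
ΔU = nCvΔT = 4.56×24.5×(1000−816) = 20800 J.
Q = ΔU + W = -18500 J.
Net over both steps: W = -72000 J, Q = -18500 J, ΔU = 53500 J.

-72000 J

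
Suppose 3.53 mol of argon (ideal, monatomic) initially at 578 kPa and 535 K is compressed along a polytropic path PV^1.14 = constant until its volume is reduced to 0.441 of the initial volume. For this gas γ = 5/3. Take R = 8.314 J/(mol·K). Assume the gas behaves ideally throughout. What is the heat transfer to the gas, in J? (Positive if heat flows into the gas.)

-10800 J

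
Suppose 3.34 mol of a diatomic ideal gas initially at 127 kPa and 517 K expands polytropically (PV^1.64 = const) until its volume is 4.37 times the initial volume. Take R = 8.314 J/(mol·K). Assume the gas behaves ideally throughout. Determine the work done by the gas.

V₁ = nRT₁/P₁ = 3.34×8.314×517/127 = 113 L.
Polytropic n=1.64: T₂ = T₁(V₁/V₂)^(n−1) = 517×(0.229)^0.64 = 201 K; P₂ = P₁(V₁/V₂)^n = 11.3 kPa.
W = (P₁V₁−P₂V₂)/(n−1) = (127×113−11.3×494)/0.64 = 13700 J.

13700 J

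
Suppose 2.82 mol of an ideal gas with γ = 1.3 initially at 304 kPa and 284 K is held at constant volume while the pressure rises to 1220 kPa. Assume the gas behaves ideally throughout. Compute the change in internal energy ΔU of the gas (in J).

66900 J

V₁ = nRT₁/P₁ = 2.82×8.314×284/304 = 21.9 L.
Isochoric: V stays 21.9 L; P/T = const ⇒ T₂ = 1140 K, P₂ = 1220 kPa.
For an ideal gas ΔU = nCvΔT with Cv = R/(γ−1) = 27.7 J/(mol·K).
ΔU = 2.82×27.7×(1140−284) = 66900 J.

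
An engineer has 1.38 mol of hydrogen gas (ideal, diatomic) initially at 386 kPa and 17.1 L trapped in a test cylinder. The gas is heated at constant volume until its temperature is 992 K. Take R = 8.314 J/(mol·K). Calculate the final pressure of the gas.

T₁ = P₁V₁/(nR) = 386×17.1/(1.38×8.314) = 575 K.
Isochoric: V stays 17.1 L; P/T = const ⇒ T₂ = 992 K, P₂ = 666 kPa.

666 kPa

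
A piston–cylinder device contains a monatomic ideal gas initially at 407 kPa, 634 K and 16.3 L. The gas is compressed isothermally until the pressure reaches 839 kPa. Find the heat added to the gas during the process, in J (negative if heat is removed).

n = P₁V₁/(RT₁) = 407×16.3/(8.314×634) = 1.26 mol.
Isothermal: T stays 634 K; PV = const ⇒ V₂ = 7.91 L, P₂ = 839 kPa.
ΔU = 0 (ideal gas, T constant).
W = nRT ln(V₂/V₁) = 1.26×8.314×634×ln(0.485) = -4800 J.
Q = ΔU + W = -4800 J.

-4800 J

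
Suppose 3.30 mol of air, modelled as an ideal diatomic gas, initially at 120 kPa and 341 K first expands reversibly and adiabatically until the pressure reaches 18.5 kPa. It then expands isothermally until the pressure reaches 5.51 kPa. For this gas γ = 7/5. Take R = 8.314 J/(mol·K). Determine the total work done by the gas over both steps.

V₁ = nRT₁/P₁ = 3.30×8.314×341/120 = 78.0 L.
Step 1 — Adiabatic: T₂/T₁ = (P₂/P₁)^((γ−1)/γ) ⇒ T₂ = 341×(0.154)^0.286 = 200 K; V₂ = 296 L.
ΔU = nCvΔT = 3.30×20.8×(200−341) = -9680 J.
Q = 0 for an adiabatic process, so W = −ΔU = 9680 J.
State after step 1: P = 18.5 kPa, V = 296 L, T = 200 K.
Step 2 — Isothermal: T stays 200 K; PV = const ⇒ V₂ = 995 L, P₂ = 5.51 kPa.
ΔU = 0 (ideal gas, T constant).
W = nRT ln(V₂/V₁) = 3.30×8.314×200×ln(3.36) = 6640 J.
Q = ΔU + W = 6640 J.
Net over both steps: W = 16300 J, Q = 6640 J, ΔU = -9680 J.

16300 J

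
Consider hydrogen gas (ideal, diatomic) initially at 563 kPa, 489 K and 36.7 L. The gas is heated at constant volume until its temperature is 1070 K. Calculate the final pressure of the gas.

Isochoric: V stays 36.7 L; P/T = const ⇒ T₂ = 1070 K, P₂ = 1230 kPa.

1230 kPa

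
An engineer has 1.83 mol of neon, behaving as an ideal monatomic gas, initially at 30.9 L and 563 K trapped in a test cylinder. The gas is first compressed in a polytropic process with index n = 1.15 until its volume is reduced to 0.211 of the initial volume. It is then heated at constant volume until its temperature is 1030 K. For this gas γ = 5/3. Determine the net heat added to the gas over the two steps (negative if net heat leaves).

-4350 J

P₁ = nRT₁/V₁ = 1.83×8.314×563/30.9 = 277 kPa.
Step 1 — Polytropic n=1.15: T₂ = T₁(V₁/V₂)^(n−1) = 563×(4.74)^0.15 = 711 K; P₂ = P₁(V₁/V₂)^n = 1660 kPa.
W = (P₁V₁−P₂V₂)/(n−1) = (277×30.9−1660×6.52)/0.15 = -15000 J.
ΔU = nCvΔT = 1.83×12.5×(711−563) = 3380 J.
Q = ΔU + W = -11600 J.
State after step 1: P = 1660 kPa, V = 6.52 L, T = 711 K.
Step 2 — Isochoric: V stays 6.52 L; P/T = const ⇒ T₂ = 1030 K, P₂ = 2400 kPa.
W = 0 (no volume change).
ΔU = nCvΔT = 1.83×12.5×(1030−711) = 7280 J.
Q = ΔU = 7280 J.
Net over both steps: W = -15000 J, Q = -4350 J, ΔU = 10700 J.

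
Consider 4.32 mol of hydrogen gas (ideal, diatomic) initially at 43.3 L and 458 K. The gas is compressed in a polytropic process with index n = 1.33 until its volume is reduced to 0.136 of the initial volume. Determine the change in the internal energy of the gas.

P₁ = nRT₁/V₁ = 4.32×8.314×458/43.3 = 380 kPa.
Polytropic n=1.33: T₂ = T₁(V₁/V₂)^(n−1) = 458×(7.35)^0.33 = 885 K; P₂ = P₁(V₁/V₂)^n = 5400 kPa.
For an ideal gas ΔU = nCvΔT with Cv = (5/2)R = 20.8 J/(mol·K).
ΔU = 4.32×20.8×(885−458) = 38300 J.

38300 J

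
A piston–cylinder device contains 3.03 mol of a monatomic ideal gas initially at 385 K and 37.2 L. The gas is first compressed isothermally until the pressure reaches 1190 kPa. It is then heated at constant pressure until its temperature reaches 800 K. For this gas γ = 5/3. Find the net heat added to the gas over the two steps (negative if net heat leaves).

P₁ = nRT₁/V₁ = 3.03×8.314×385/37.2 = 261 kPa.
Step 1 — Isothermal: T stays 385 K; PV = const ⇒ V₂ = 8.15 L, P₂ = 1190 kPa.
ΔU = 0 (ideal gas, T constant).
W = nRT ln(V₂/V₁) = 3.03×8.314×385×ln(0.219) = -14700 J.
Q = ΔU + W = -14700 J.
State after step 1: P = 1190 kPa, V = 8.15 L, T = 385 K.
Step 2 — Isobaric: P stays 1190 kPa; V/T = const ⇒ T₂ = 800 K, V₂ = 16.9 L.
W = PΔV = 1190×(16.9−8.15) kPa·L = 10500 J.
ΔU = nCvΔT = 3.03×12.5×(800−385) = 15700 J.
Q = ΔU + W = nCpΔT = 26100 J.
Net over both steps: W = -4270 J, Q = 11400 J, ΔU = 15700 J.

11400 J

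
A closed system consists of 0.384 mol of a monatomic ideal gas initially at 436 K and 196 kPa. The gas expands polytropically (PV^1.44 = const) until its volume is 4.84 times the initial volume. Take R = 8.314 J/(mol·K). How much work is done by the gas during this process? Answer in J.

1580 J

V₁ = nRT₁/P₁ = 0.384×8.314×436/196 = 7.10 L.
Polytropic n=1.44: T₂ = T₁(V₁/V₂)^(n−1) = 436×(0.207)^0.44 = 218 K; P₂ = P₁(V₁/V₂)^n = 20.2 kPa.
W = (P₁V₁−P₂V₂)/(n−1) = (196×7.10−20.2×34.4)/0.44 = 1580 J.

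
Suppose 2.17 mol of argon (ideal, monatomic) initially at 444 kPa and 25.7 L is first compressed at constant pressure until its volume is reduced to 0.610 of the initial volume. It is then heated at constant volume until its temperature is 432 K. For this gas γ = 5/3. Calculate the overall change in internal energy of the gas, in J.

-5430 J

T₁ = P₁V₁/(nR) = 444×25.7/(2.17×8.314) = 632 K.
Step 1 — Isobaric: P stays 444 kPa; V/T = const ⇒ T₂ = 386 K, V₂ = 15.7 L.
W = PΔV = 444×(15.7−25.7) kPa·L = -4450 J.
ΔU = nCvΔT = 2.17×12.5×(386−632) = -6680 J.
Q = ΔU + W = nCpΔT = -11100 J.
State after step 1: P = 444 kPa, V = 15.7 L, T = 386 K.
Step 2 — Isochoric: V stays 15.7 L; P/T = const ⇒ T₂ = 432 K, P₂ = 497 kPa.
W = 0 (no volume change).
ΔU = nCvΔT = 2.17×12.5×(432−386) = 1250 J.
Q = ΔU = 1250 J.
Net over both steps: W = -4450 J, Q = -9880 J, ΔU = -5430 J.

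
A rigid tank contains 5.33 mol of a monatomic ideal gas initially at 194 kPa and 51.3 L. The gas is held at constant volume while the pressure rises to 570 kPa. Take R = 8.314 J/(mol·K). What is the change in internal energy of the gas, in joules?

28900 J

T₁ = P₁V₁/(nR) = 194×51.3/(5.33×8.314) = 225 K.
Isochoric: V stays 51.3 L; P/T = const ⇒ T₂ = 660 K, P₂ = 570 kPa.
For an ideal gas ΔU = nCvΔT with Cv = (3/2)R = 12.5 J/(mol·K).
ΔU = 5.33×12.5×(660−225) = 28900 J.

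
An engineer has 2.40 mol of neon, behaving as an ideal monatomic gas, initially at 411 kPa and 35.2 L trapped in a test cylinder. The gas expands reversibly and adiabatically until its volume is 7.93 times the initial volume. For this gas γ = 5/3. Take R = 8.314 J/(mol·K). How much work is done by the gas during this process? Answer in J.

16200 J

T₁ = P₁V₁/(nR) = 411×35.2/(2.40×8.314) = 725 K.
Adiabatic: TV^(γ−1) = const ⇒ T₂ = 725×(0.126)^0.667 = 182 K; PV^γ = const ⇒ P₂ = 13.0 kPa.
ΔU = nCvΔT = 2.40×12.5×(182−725) = -16200 J.
Q = 0 for an adiabatic process, so W = −ΔU = 16200 J.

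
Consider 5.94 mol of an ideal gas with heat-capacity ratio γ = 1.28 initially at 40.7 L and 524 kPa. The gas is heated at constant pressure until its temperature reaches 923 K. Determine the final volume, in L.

87.0 L

T₁ = P₁V₁/(nR) = 524×40.7/(5.94×8.314) = 432 K.
Isobaric: P stays 524 kPa; V/T = const ⇒ T₂ = 923 K, V₂ = 87.0 L.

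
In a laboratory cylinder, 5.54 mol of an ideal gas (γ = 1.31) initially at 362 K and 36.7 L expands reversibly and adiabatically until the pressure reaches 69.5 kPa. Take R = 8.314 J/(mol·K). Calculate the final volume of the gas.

154 L

P₁ = nRT₁/V₁ = 5.54×8.314×362/36.7 = 454 kPa.
Adiabatic: T₂/T₁ = (P₂/P₁)^((γ−1)/γ) ⇒ T₂ = 362×(0.153)^0.237 = 232 K; V₂ = 154 L.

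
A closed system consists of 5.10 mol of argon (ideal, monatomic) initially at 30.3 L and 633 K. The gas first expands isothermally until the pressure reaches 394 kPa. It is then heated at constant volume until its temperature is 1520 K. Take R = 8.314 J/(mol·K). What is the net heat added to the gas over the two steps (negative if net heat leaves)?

78200 J

P₁ = nRT₁/V₁ = 5.10×8.314×633/30.3 = 886 kPa.
Step 1 — Isothermal: T stays 633 K; PV = const ⇒ V₂ = 68.1 L, P₂ = 394 kPa.
ΔU = 0 (ideal gas, T constant).
W = nRT ln(V₂/V₁) = 5.10×8.314×633×ln(2.25) = 21700 J.
Q = ΔU + W = 21700 J.
State after step 1: P = 394 kPa, V = 68.1 L, T = 633 K.
Step 2 — Isochoric: V stays 68.1 L; P/T = const ⇒ T₂ = 1520 K, P₂ = 946 kPa.
W = 0 (no volume change).
ΔU = nCvΔT = 5.10×12.5×(1520−633) = 56400 J.
Q = ΔU = 56400 J.
Net over both steps: W = 21700 J, Q = 78200 J, ΔU = 56400 J.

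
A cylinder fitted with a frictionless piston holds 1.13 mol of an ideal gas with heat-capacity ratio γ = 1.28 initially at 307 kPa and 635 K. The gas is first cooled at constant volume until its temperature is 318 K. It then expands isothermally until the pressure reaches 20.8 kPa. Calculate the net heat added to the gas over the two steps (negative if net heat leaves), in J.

V₁ = nRT₁/P₁ = 1.13×8.314×635/307 = 19.4 L.
Step 1 — Isochoric: V stays 19.4 L; P/T = const ⇒ T₂ = 318 K, P₂ = 154 kPa.
W = 0 (no volume change).
ΔU = nCvΔT = 1.13×29.7×(318−635) = -10600 J.
Q = ΔU = -10600 J.
State after step 1: P = 154 kPa, V = 19.4 L, T = 318 K.
Step 2 — Isothermal: T stays 318 K; PV = const ⇒ V₂ = 144 L, P₂ = 20.8 kPa.
ΔU = 0 (ideal gas, T constant).
W = nRT ln(V₂/V₁) = 1.13×8.314×318×ln(7.39) = 5980 J.
Q = ΔU + W = 5980 J.
Net over both steps: W = 5980 J, Q = -4660 J, ΔU = -10600 J.

-4660 J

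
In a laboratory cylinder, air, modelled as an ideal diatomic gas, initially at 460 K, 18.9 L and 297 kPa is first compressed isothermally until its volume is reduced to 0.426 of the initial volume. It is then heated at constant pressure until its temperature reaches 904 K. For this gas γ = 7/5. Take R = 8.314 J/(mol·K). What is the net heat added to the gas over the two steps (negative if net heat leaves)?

14200 J

n = P₁V₁/(RT₁) = 297×18.9/(8.314×460) = 1.47 mol.
Step 1 — Isothermal: T stays 460 K; PV = const ⇒ V₂ = 8.05 L, P₂ = 697 kPa.
ΔU = 0 (ideal gas, T constant).
W = nRT ln(V₂/V₁) = 1.47×8.314×460×ln(0.426) = -4790 J.
Q = ΔU + W = -4790 J.
State after step 1: P = 697 kPa, V = 8.05 L, T = 460 K.
Step 2 — Isobaric: P stays 697 kPa; V/T = const ⇒ T₂ = 904 K, V₂ = 15.8 L.
W = PΔV = 697×(15.8−8.05) kPa·L = 5420 J.
ΔU = nCvΔT = 1.47×20.8×(904−460) = 13500 J.
Q = ΔU + W = nCpΔT = 19000 J.
Net over both steps: W = 628 J, Q = 14200 J, ΔU = 13500 J.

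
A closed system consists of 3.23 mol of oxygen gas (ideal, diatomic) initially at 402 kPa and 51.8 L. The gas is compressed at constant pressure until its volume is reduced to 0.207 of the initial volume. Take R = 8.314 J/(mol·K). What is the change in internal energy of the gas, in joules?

-41300 J

T₁ = P₁V₁/(nR) = 402×51.8/(3.23×8.314) = 775 K.
Isobaric: P stays 402 kPa; V/T = const ⇒ T₂ = 161 K, V₂ = 10.7 L.
For an ideal gas ΔU = nCvΔT with Cv = (5/2)R = 20.8 J/(mol·K).
ΔU = 3.23×20.8×(161−775) = -41300 J.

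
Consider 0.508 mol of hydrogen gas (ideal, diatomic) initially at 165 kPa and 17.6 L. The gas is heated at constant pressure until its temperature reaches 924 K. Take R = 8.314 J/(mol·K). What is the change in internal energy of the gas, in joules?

2500 J

T₁ = P₁V₁/(nR) = 165×17.6/(0.508×8.314) = 688 K.
Isobaric: P stays 165 kPa; V/T = const ⇒ T₂ = 924 K, V₂ = 23.7 L.
For an ideal gas ΔU = nCvΔT with Cv = (5/2)R = 20.8 J/(mol·K).
ΔU = 0.508×20.8×(924−688) = 2500 J.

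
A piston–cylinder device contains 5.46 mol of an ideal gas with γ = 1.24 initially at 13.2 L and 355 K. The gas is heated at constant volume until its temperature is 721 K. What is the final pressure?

P₁ = nRT₁/V₁ = 5.46×8.314×355/13.2 = 1220 kPa.
Isochoric: V stays 13.2 L; P/T = const ⇒ T₂ = 721 K, P₂ = 2480 kPa.

2480 kPa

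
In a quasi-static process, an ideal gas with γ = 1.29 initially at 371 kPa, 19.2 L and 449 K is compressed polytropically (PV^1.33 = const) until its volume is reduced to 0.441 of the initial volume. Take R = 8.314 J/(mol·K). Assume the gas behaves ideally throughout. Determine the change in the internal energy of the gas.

n = P₁V₁/(RT₁) = 371×19.2/(8.314×449) = 1.91 mol.
Polytropic n=1.33: T₂ = T₁(V₁/V₂)^(n−1) = 449×(2.27)^0.33 = 588 K; P₂ = P₁(V₁/V₂)^n = 1100 kPa.
For an ideal gas ΔU = nCvΔT with Cv = R/(γ−1) = 28.7 J/(mol·K).
ΔU = 1.91×28.7×(588−449) = 7620 J.

7620 J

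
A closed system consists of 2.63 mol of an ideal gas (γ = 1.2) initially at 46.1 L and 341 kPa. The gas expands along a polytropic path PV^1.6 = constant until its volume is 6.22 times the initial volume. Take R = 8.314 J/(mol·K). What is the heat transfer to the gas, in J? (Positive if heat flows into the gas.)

T₁ = P₁V₁/(nR) = 341×46.1/(2.63×8.314) = 719 K.
Polytropic n=1.6: T₂ = T₁(V₁/V₂)^(n−1) = 719×(0.161)^0.60 = 240 K; P₂ = P₁(V₁/V₂)^n = 18.3 kPa.
W = (P₁V₁−P₂V₂)/(n−1) = (341×46.1−18.3×287)/0.60 = 17400 J.
ΔU = nCvΔT = 2.63×41.6×(240−719) = -52300 J.
Q = ΔU + W = -34900 J.

-34900 J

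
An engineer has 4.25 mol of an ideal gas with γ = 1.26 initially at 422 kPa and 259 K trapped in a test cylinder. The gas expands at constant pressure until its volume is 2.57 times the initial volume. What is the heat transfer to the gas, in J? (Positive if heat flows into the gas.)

V₁ = nRT₁/P₁ = 4.25×8.314×259/422 = 21.7 L.
Isobaric: P stays 422 kPa; V/T = const ⇒ T₂ = 666 K, V₂ = 55.7 L.
W = PΔV = 422×(55.7−21.7) kPa·L = 14400 J.
ΔU = nCvΔT = 4.25×32.0×(666−259) = 55300 J.
Q = ΔU + W = nCpΔT = 69600 J.

69600 J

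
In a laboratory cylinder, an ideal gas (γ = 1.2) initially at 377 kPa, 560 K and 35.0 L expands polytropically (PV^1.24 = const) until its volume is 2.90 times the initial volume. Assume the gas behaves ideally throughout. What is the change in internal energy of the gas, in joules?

n = P₁V₁/(RT₁) = 377×35.0/(8.314×560) = 2.83 mol.
Polytropic n=1.24: T₂ = T₁(V₁/V₂)^(n−1) = 560×(0.345)^0.24 = 434 K; P₂ = P₁(V₁/V₂)^n = 101 kPa.
For an ideal gas ΔU = nCvΔT with Cv = R/(γ−1) = 41.6 J/(mol·K).
ΔU = 2.83×41.6×(434−560) = -14900 J.

-14900 J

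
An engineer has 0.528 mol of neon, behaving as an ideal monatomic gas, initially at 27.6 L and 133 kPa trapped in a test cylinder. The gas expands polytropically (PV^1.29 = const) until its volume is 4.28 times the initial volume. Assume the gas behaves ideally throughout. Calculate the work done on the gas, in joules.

T₁ = P₁V₁/(nR) = 133×27.6/(0.528×8.314) = 836 K.
Polytropic n=1.29: T₂ = T₁(V₁/V₂)^(n−1) = 836×(0.234)^0.29 = 549 K; P₂ = P₁(V₁/V₂)^n = 20.4 kPa.
W = (P₁V₁−P₂V₂)/(n−1) = (133×27.6−20.4×118)/0.29 = 4350 J.
Work done on the gas = −W_by = -4350 J.

-4350 J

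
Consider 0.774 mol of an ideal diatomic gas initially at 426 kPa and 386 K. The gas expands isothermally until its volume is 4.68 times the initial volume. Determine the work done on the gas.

V₁ = nRT₁/P₁ = 0.774×8.314×386/426 = 5.83 L.
Isothermal: T stays 386 K; PV = const ⇒ V₂ = 27.3 L, P₂ = 91.0 kPa.
W = nRT ln(V₂/V₁) = 0.774×8.314×386×ln(4.68) = 3830 J.
Work done on the gas = −W_by = -3830 J.

-3830 J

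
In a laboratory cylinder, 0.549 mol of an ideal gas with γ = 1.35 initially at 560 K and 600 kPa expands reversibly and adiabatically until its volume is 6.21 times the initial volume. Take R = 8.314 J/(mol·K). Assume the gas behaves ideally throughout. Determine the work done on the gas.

-3450 J

V₁ = nRT₁/P₁ = 0.549×8.314×560/600 = 4.26 L.
Adiabatic: TV^(γ−1) = const ⇒ T₂ = 560×(0.161)^0.350 = 296 K; PV^γ = const ⇒ P₂ = 51.0 kPa.
ΔU = nCvΔT = 0.549×23.8×(296−560) = -3450 J.
Q = 0 for an adiabatic process, so W = −ΔU = 3450 J.
Work done on the gas = −W_by = -3450 J.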